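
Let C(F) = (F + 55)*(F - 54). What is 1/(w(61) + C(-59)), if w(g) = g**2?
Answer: 1/4173 ≈ 0.00023964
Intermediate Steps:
C(F) = (-54 + F)*(55 + F) (C(F) = (55 + F)*(-54 + F) = (-54 + F)*(55 + F))
1/(w(61) + C(-59)) = 1/(61**2 + (-2970 - 59 + (-59)**2)) = 1/(3721 + (-2970 - 59 + 3481)) = 1/(3721 + 452) = 1/4173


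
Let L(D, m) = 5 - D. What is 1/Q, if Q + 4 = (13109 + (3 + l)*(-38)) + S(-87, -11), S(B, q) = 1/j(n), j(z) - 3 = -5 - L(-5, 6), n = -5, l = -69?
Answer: 12/187355 ≈ 6.4049e-5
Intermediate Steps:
j(z) = -12 (j(z) = 3 + (-5 - (5 - 1*(-5))) = 3 + (-5 - (5 + 5)) = 3 + (-5 - 1*10) = 3 + (-5 - 10) = 3 - 15 = -12)
S(B, q) = -1/12 (S(B, q) = 1/(-12) = -1/12)
Q = 187355/12 (Q = -4 + ((13109 + (3 - 69)*(-38)) - 1/12) = -4 + ((13109 - 66*(-38)) - 1/12) = -4 + ((13109 + 2508) - 1/12) = -4 + (15617 - 1/12) = -4 + 187403/12 = 187355/12 ≈ 15613.)
1/Q = 1/(187355/12) = 12/187355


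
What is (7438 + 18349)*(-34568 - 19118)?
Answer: -1384400882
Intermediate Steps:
(7438 + 18349)*(-34568 - 19118) = 25787*(-53686) = -1384400882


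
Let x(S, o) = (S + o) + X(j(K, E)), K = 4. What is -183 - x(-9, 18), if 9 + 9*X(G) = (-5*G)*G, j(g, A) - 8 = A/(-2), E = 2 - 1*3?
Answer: -5431/36 ≈ -150.86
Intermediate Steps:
E = -1 (E = 2 - 3 = -1)
j(g, A) = 8 - A/2 (j(g, A) = 8 + A/(-2) = 8 + A*(-½) = 8 - A/2)
X(G) = -1 - 5*G²/9 (X(G) = -1 + ((-5*G)*G)/9 = -1 + (-5*G²)/9 = -1 - 5*G²/9)
x(S, o) = -1481/36 + S + o (x(S, o) = (S + o) + (-1 - 5*(8 - ½*(-1))²/9) = (S + o) + (-1 - 5*(8 + ½)²/9) = (S + o) + (-1 - 5*(17/2)²/9) = (S + o) + (-1 - 5/9*289/4) = (S + o) + (-1 - 1445/36) = (S + o) - 1481/36 = -1481/36 + S + o)
-183 - x(-9, 18) = -183 - (-1481/36 - 9 + 18) = -183 - 1*(-1157/36) = -183 + 1157/36 = -5431/36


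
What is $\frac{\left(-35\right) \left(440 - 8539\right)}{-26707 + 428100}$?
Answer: $\frac{283465}{401393} \approx 0.7062$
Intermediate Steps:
$\frac{\left(-35\right) \left(440 - 8539\right)}{-26707 + 428100} = \frac{\left(-35\right) \left(440 - 8539\right)}{401393} = \left(-35\right) \left(-8099\right) \frac{1}{401393} = 283465 \cdot \frac{1}{401393} = \frac{283465}{401393}$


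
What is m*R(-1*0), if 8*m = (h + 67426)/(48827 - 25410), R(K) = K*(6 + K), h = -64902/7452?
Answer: 0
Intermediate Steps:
h = -10817/1242 (h = -64902*1/7452 = -10817/1242 ≈ -8.7093)
m = 83732275/232671312 (m = ((-10817/1242 + 67426)/(48827 - 25410))/8 = ((83732275/1242)/23417)/8 = ((83732275/1242)*(1/23417))/8 = (⅛)*(83732275/29083914) = 83732275/232671312 ≈ 0.35987)
m*R(-1*0) = 83732275*((-1*0)*(6 - 1*0))/232671312 = 83732275*(0*(6 + 0))/232671312 = 83732275*(0*6)/232671312 = (83732275/232671312)*0 = 0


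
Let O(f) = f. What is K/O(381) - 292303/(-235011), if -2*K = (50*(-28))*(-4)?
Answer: -60740373/9948799 ≈ -6.1053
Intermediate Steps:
K = -2800 (K = -50*(-28)*(-4)/2 = -(-700)*(-4) = -1/2*5600 = -2800)
K/O(381) - 292303/(-235011) = -2800/381 - 292303/(-235011) = -2800*1/381 - 292303*(-1/235011) = -2800/381 + 292303/235011 = -60740373/9948799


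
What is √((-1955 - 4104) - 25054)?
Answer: 3*I*√3457 ≈ 176.39*I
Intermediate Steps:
√((-1955 - 4104) - 25054) = √(-6059 - 25054) = √(-31113) = 3*I*√3457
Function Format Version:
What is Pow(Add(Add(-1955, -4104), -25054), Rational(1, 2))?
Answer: Mul(3, I, Pow(3457, Rational(1, 2))) ≈ Mul(176.39, I)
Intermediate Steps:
Pow(Add(Add(-1955, -4104), -25054), Rational(1, 2)) = Pow(Add(-6059, -25054), Rational(1, 2)) = Pow(-31113, Rational(1, 2)) = Mul(3, I, Pow(3457, Rational(1, 2)))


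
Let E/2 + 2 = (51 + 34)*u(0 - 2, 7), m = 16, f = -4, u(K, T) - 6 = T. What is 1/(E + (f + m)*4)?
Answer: 1/2254 ≈ 0.00044366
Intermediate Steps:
u(K, T) = 6 + T
E = 2206 (E = -4 + 2*((51 + 34)*(6 + 7)) = -4 + 2*(85*13) = -4 + 2*1105 = -4 + 2210 = 2206)
1/(E + (f + m)*4) = 1/(2206 + (-4 + 16)*4) = 1/(2206 + 12*4) = 1/(2206 + 48) = 1/2254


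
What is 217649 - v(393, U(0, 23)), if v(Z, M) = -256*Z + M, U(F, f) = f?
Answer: 318234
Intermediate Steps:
v(Z, M) = M - 256*Z
217649 - v(393, U(0, 23)) = 217649 - (23 - 256*393) = 217649 - (23 - 100608) = 217649 - 1*(-100585) = 217649 + 100585 = 318234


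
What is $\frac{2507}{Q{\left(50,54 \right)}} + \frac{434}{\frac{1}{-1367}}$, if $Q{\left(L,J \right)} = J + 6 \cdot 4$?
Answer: $- \frac{46273177}{78} \approx -5.9325 \cdot 10^{5}$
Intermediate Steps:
$Q{\left(L,J \right)} = 24 + J$ ($Q{\left(L,J \right)} = J + 24 = 24 + J$)
$\frac{2507}{Q{\left(50,54 \right)}} + \frac{434}{\frac{1}{-1367}} = \frac{2507}{24 + 54} + \frac{434}{\frac{1}{-1367}} = \frac{2507}{78} + \frac{434}{- \frac{1}{1367}} = 2507 \cdot \frac{1}{78} + 434 \left(-1367\right) = \frac{2507}{78} - 593278 = - \frac{46273177}{78}$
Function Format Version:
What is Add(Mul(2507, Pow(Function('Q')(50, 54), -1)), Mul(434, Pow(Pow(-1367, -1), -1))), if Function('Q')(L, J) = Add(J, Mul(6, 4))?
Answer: Rational(-46273177, 78) ≈ -5.9325e+5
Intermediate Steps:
Function('Q')(L, J) = Add(24, J) (Function('Q')(L, J) = Add(J, 24) = Add(24, J))
Add(Mul(2507, Pow(Function('Q')(50, 54), -1)), Mul(434, Pow(Pow(-1367, -1), -1))) = Add(Mul(2507, Pow(Add(24, 54), -1)), Mul(434, Pow(Pow(-1367, -1), -1))) = Add(Mul(2507, Pow(78, -1)), Mul(434, Pow(Rational(-1, 1367), -1))) = Add(Mul(2507, Rational(1, 78)), Mul(434, -1367)) = Add(Rational(2507, 78), -593278) = Rational(-46273177, 78)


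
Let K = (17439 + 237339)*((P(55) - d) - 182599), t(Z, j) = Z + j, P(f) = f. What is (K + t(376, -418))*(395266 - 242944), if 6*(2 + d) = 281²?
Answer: -7594867327816842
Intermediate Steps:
d = 78949/6 (d = -2 + (⅙)*281² = -2 + (⅙)*78961 = -2 + 78961/6 = 78949/6 ≈ 13158.)
K = -49860606619 (K = (17439 + 237339)*((55 - 1*78949/6) - 182599) = 254778*((55 - 78949/6) - 182599) = 254778*(-78619/6 - 182599) = 254778*(-1174213/6) = -49860606619)
(K + t(376, -418))*(395266 - 242944) = (-49860606619 + (376 - 418))*(395266 - 242944) = (-49860606619 - 42)*152322 = -49860606661*152322 = -7594867327816842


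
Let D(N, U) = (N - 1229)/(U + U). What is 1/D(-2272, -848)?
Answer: 1696/3501 ≈ 0.48443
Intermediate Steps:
D(N, U) = (-1229 + N)/(2*U) (D(N, U) = (-1229 + N)/((2*U)) = (-1229 + N)*(1/(2*U)) = (-1229 + N)/(2*U))
1/D(-2272, -848) = 1/((½)*(-1229 - 2272)/(-848)) = 1/((½)*(-1/848)*(-3501)) = 1/(3501/1696) = 1696/3501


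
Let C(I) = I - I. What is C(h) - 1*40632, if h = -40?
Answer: -40632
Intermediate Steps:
C(I) = 0
C(h) - 1*40632 = 0 - 1*40632 = 0 - 40632 = -40632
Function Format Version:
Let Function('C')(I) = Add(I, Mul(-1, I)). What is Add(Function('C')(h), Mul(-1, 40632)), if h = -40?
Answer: -40632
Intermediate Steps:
Function('C')(I) = 0
Add(Function('C')(h), Mul(-1, 40632)) = Add(0, Mul(-1, 40632)) = Add(0, -40632) = -40632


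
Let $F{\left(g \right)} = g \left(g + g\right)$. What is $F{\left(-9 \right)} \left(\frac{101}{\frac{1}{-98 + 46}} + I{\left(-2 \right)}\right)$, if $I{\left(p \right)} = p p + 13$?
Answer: $-848070$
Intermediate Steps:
$F{\left(g \right)} = 2 g^{2}$ ($F{\left(g \right)} = g 2 g = 2 g^{2}$)
$I{\left(p \right)} = 13 + p^{2}$ ($I{\left(p \right)} = p^{2} + 13 = 13 + p^{2}$)
$F{\left(-9 \right)} \left(\frac{101}{\frac{1}{-98 + 46}} + I{\left(-2 \right)}\right) = 2 \left(-9\right)^{2} \left(\frac{101}{\frac{1}{-98 + 46}} + \left(13 + \left(-2\right)^{2}\right)\right) = 2 \cdot 81 \left(\frac{101}{\frac{1}{-52}} + \left(13 + 4\right)\right) = 162 \left(\frac{101}{- \frac{1}{52}} + 17\right) = 162 \left(101 \left(-52\right) + 17\right) = 162 \left(-5252 + 17\right) = 162 \left(-5235\right) = -848070$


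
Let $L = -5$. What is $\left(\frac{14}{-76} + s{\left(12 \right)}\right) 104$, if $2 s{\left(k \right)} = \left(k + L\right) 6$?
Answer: $\frac{41132}{19} \approx 2164.8$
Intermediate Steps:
$s{\left(k \right)} = -15 + 3 k$ ($s{\left(k \right)} = \frac{\left(k - 5\right) 6}{2} = \frac{\left(-5 + k\right) 6}{2} = \frac{-30 + 6 k}{2} = -15 + 3 k$)
$\left(\frac{14}{-76} + s{\left(12 \right)}\right) 104 = \left(\frac{14}{-76} + \left(-15 + 3 \cdot 12\right)\right) 104 = \left(14 \left(- \frac{1}{76}\right) + \left(-15 + 36\right)\right) 104 = \left(- \frac{7}{38} + 21\right) 104 = \frac{791}{38} \cdot 104 = \frac{41132}{19}$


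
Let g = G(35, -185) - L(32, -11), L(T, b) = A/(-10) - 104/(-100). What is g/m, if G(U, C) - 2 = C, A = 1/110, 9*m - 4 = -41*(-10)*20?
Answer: -1821987/9024400 ≈ -0.20190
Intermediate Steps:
m = 8204/9 (m = 4/9 + (-41*(-10)*20)/9 = 4/9 + (410*20)/9 = 4/9 + (⅑)*8200 = 4/9 + 8200/9 = 8204/9 ≈ 911.56)
A = 1/110 ≈ 0.0090909
G(U, C) = 2 + C
L(T, b) = 1143/1100 (L(T, b) = (1/110)/(-10) - 104/(-100) = (1/110)*(-⅒) - 104*(-1/100) = -1/1100 + 26/25 = 1143/1100)
g = -202443/1100 (g = (2 - 185) - 1*1143/1100 = -183 - 1143/1100 = -202443/1100 ≈ -184.04)
g/m = -202443/(1100*8204/9) = -202443/1100*9/8204 = -1821987/9024400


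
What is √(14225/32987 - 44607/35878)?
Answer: I*√1137453233379136574/1183507586 ≈ 0.90115*I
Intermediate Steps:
√(14225/32987 - 44607/35878) = √(-961086559/1183507586) = I*√1137453233379136574/1183507586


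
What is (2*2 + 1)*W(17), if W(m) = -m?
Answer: -85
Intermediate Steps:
(2*2 + 1)*W(17) = (2*2 + 1)*(-1*17) = (4 + 1)*(-17) = 5*(-17) = -85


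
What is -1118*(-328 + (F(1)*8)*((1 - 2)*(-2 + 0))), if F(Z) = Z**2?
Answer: 348816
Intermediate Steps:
-1118*(-328 + (F(1)*8)*((1 - 2)*(-2 + 0))) = -1118*(-328 + (1**2*8)*((1 - 2)*(-2 + 0))) = -1118*(-328 + (1*8)*(-1*(-2))) = -1118*(-328 + 8*2) = -1118*(-328 + 16) = -1118*(-312) = 348816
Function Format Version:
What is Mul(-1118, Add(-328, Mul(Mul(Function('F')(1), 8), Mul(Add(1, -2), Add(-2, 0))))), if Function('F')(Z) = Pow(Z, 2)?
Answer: 348816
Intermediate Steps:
Mul(-1118, Add(-328, Mul(Mul(Function('F')(1), 8), Mul(Add(1, -2), Add(-2, 0))))) = Mul(-1118, Add(-328, Mul(Mul(Pow(1, 2), 8), Mul(Add(1, -2), Add(-2, 0))))) = Mul(-1118, Add(-328, Mul(Mul(1, 8), Mul(-1, -2)))) = Mul(-1118, Add(-328, Mul(8, 2))) = Mul(-1118, Add(-328, 16)) = Mul(-1118, -312) = 348816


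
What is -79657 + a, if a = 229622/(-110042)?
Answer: -4382922608/55021 ≈ -79659.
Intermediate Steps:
a = -114811/55021 (a = 229622*(-1/110042) = -114811/55021 ≈ -2.0867)
-79657 + a = -79657 - 114811/55021 = -4382922608/55021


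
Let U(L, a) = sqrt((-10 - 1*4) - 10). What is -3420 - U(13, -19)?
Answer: -3420 - 2*I*sqrt(6) ≈ -3420.0 - 4.899*I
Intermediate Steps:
U(L, a) = 2*I*sqrt(6) (U(L, a) = sqrt((-10 - 4) - 10) = sqrt(-14 - 10) = sqrt(-24) = 2*I*sqrt(6))
-3420 - U(13, -19) = -3420 - 2*I*sqrt(6)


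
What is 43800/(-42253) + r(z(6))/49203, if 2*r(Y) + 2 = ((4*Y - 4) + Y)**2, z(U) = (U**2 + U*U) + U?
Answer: 992630341/2078974359 ≈ 0.47746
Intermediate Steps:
z(U) = U + 2*U**2 (z(U) = (U**2 + U**2) + U = 2*U**2 + U = U + 2*U**2)
r(Y) = -1 + (-4 + 5*Y)**2/2 (r(Y) = -1 + ((4*Y - 4) + Y)**2/2 = -1 + ((-4 + 4*Y) + Y)**2/2 = -1 + (-4 + 5*Y)**2/2)
43800/(-42253) + r(z(6))/49203 = 43800/(-42253) + (-1 + (-4 + 5*(6*(1 + 2*6)))**2/2)/49203 = 43800*(-1/42253) + (-1 + (-4 + 5*(6*(1 + 12)))**2/2)*(1/49203) = -43800/42253 + (-1 + (-4 + 5*(6*13))**2/2)*(1/49203) = -43800/42253 + (-1 + (-4 + 5*78)**2/2)*(1/49203) = -43800/42253 + (-1 + (-4 + 390)**2/2)*(1/49203) = -43800/42253 + (-1 + (1/2)*386**2)*(1/49203) = -43800/42253 + (-1 + (1/2)*148996)*(1/49203) = -43800/42253 + (-1 + 74498)*(1/49203) = -43800/42253 + 74497*(1/49203) = -43800/42253 + 74497/49203 = 992630341/2078974359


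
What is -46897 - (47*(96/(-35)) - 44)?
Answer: -1635343/35 ≈ -46724.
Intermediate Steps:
-46897 - (47*(96/(-35)) - 44) = -46897 - (47*(96*(-1/35)) - 44) = -46897 - (47*(-96/35) - 44) = -46897 - (-4512/35 - 44) = -46897 - 1*(-6052/35) = -46897 + 6052/35 = -1635343/35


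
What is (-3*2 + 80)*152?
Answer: 11248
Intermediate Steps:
(-3*2 + 80)*152 = (-6 + 80)*152 = 74*152 = 11248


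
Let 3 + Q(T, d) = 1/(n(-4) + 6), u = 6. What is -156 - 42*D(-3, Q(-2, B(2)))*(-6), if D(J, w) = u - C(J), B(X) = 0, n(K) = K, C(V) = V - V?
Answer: 1356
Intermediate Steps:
C(V) = 0
Q(T, d) = -5/2 (Q(T, d) = -3 + 1/(-4 + 6) = -3 + 1/2 = -3 + ½ = -5/2)
D(J, w) = 6 (D(J, w) = 6 - 1*0 = 6 + 0 = 6)
-156 - 42*D(-3, Q(-2, B(2)))*(-6) = -156 - 252*(-6) = -156 - 42*(-36) = -156 + 1512 = 1356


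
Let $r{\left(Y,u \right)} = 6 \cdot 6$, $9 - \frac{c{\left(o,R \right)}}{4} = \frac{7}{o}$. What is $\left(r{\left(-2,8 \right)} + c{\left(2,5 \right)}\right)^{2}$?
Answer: $3364$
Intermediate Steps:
$c{\left(o,R \right)} = 36 - \frac{28}{o}$ ($c{\left(o,R \right)} = 36 - 4 \frac{7}{o} = 36 - \frac{28}{o}$)
$r{\left(Y,u \right)} = 36$
$\left(r{\left(-2,8 \right)} + c{\left(2,5 \right)}\right)^{2} = \left(36 + \left(36 - \frac{28}{2}\right)\right)^{2} = \left(36 + \left(36 - 14\right)\right)^{2} = \left(36 + 22\right)^{2} = 58^{2} = 3364$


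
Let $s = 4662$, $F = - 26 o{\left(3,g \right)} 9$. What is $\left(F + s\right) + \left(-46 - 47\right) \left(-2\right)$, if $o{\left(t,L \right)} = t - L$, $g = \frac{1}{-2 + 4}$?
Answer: $4263$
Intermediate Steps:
$g = \frac{1}{2} \approx 0.5$
$F = -585$ ($F = - 26 \left(3 - \frac{1}{2}\right) 9 = \left(-26\right) \frac{5}{2} \cdot 9 = \left(-65\right) 9 = -585$)
$\left(F + s\right) + \left(-46 - 47\right) \left(-2\right) = \left(-585 + 4662\right) + \left(-46 - 47\right) \left(-2\right) = 4077 - -186 = 4077 + 186 = 4263$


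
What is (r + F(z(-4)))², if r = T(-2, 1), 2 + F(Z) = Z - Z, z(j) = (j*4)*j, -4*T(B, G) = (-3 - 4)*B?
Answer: 121/4 ≈ 30.250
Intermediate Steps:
T(B, G) = 7*B/4 (T(B, G) = -(-3 - 4)*B/4 = -(-7)*B/4 = 7*B/4)
z(j) = 4*j² (z(j) = (4*j)*j = 4*j²)
F(Z) = -2 (F(Z) = -2 + (Z - Z) = -2 + 0 = -2)
r = -7/2 (r = (7/4)*(-2) = -7/2 ≈ -3.5000)
(r + F(z(-4)))² = (-7/2 - 2)² = (-11/2)² = 121/4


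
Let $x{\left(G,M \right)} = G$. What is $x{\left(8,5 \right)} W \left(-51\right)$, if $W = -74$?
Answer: $30192$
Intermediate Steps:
$x{\left(8,5 \right)} W \left(-51\right) = 8 \left(-74\right) \left(-51\right) = \left(-592\right) \left(-51\right) = 30192$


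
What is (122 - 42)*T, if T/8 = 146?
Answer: 93440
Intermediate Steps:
T = 1168 (T = 8*146 = 1168)
(122 - 42)*T = (122 - 42)*1168 = 80*1168 = 93440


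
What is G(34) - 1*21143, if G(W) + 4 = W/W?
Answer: -21146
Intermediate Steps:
G(W) = -3 (G(W) = -4 + W/W = -4 + 1 = -3)
G(34) - 1*21143 = -3 - 1*21143 = -3 - 21143 = -21146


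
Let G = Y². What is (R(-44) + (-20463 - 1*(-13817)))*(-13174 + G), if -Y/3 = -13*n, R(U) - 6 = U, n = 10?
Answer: -928581384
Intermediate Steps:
R(U) = 6 + U
Y = 390 (Y = -(-39)*10 = -3*(-130) = 390)
G = 152100 (G = 390² = 152100)
(R(-44) + (-20463 - 1*(-13817)))*(-13174 + G) = ((6 - 44) + (-20463 - 1*(-13817)))*(-13174 + 152100) = (-38 + (-20463 + 13817))*138926 = (-38 - 6646)*138926 = -6684*138926 = -928581384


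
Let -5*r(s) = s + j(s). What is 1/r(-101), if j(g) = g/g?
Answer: 1/20 ≈ 0.050000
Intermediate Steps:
j(g) = 1
r(s) = -⅕ - s/5 (r(s) = -(s + 1)/5 = -(1 + s)/5 = -⅕ - s/5)
1/r(-101) = 1/(-⅕ - ⅕*(-101)) = 1/(-⅕ + 101/5) = 1/20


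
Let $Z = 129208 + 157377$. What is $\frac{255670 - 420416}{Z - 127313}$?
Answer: $- \frac{82373}{79636} \approx -1.0344$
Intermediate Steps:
$Z = 286585$
$\frac{255670 - 420416}{Z - 127313} = \frac{255670 - 420416}{286585 - 127313} = - \frac{164746}{159272} = \left(-164746\right) \frac{1}{159272} = - \frac{82373}{79636}$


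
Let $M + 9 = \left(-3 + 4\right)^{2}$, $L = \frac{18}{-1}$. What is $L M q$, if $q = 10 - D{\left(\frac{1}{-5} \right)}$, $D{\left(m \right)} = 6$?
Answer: $576$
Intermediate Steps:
$q = 4$ ($q = 10 - 6 = 4$)
$L = -18$ ($L = 18 \left(-1\right) = -18$)
$M = -8$ ($M = -9 + \left(-3 + 4\right)^{2} = -9 + 1^{2} = -9 + 1 = -8$)
$L M q = \left(-18\right) \left(-8\right) 4 = 144 \cdot 4 = 576$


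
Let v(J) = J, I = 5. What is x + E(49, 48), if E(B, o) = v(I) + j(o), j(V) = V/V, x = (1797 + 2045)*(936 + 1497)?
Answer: 9347592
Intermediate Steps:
x = 9347586 (x = 3842*2433 = 9347586)
j(V) = 1
E(B, o) = 6 (E(B, o) = 5 + 1 = 6)
x + E(49, 48) = 9347586 + 6 = 9347592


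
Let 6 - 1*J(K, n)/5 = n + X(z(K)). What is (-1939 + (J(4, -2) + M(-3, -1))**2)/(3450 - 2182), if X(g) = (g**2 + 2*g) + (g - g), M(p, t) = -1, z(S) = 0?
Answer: -209/634 ≈ -0.32965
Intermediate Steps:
X(g) = g**2 + 2*g (X(g) = (g**2 + 2*g) + 0 = g**2 + 2*g)
J(K, n) = 30 - 5*n (J(K, n) = 30 - 5*(n + 0*(2 + 0)) = 30 - 5*(n + 0*2) = 30 - 5*(n + 0) = 30 - 5*n)
(-1939 + (J(4, -2) + M(-3, -1))**2)/(3450 - 2182) = (-1939 + ((30 - 5*(-2)) - 1)**2)/(3450 - 2182) = (-1939 + ((30 + 10) - 1)**2)/1268 = (-1939 + (40 - 1)**2)*(1/1268) = (-1939 + 39**2)*(1/1268) = (-1939 + 1521)*(1/1268) = -418*1/1268 = -209/634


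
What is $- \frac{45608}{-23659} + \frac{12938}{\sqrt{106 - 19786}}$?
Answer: $\frac{45608}{23659} - \frac{6469 i \sqrt{1230}}{2460} \approx 1.9277 - 92.226 i$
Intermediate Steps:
$- \frac{45608}{-23659} + \frac{12938}{\sqrt{106 - 19786}} = \left(-45608\right) \left(- \frac{1}{23659}\right) + \frac{12938}{\sqrt{-19680}} = \frac{45608}{23659} + \frac{12938}{4 i \sqrt{1230}} = \frac{45608}{23659} + 12938 \left(- \frac{i \sqrt{1230}}{4920}\right) = \frac{45608}{23659} - \frac{6469 i \sqrt{1230}}{2460}$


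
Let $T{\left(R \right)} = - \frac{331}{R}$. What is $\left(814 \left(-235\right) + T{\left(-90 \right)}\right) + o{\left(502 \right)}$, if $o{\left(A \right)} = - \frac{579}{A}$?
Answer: $- \frac{2160592037}{11295} \approx -1.9129 \cdot 10^{5}$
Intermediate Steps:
$\left(814 \left(-235\right) + T{\left(-90 \right)}\right) + o{\left(502 \right)} = \left(814 \left(-235\right) - \frac{331}{-90}\right) - \frac{579}{502} = \left(-191290 - - \frac{331}{90}\right) - \frac{579}{502} = \left(-191290 + \frac{331}{90}\right) - \frac{579}{502} = - \frac{17215769}{90} - \frac{579}{502} = - \frac{2160592037}{11295}$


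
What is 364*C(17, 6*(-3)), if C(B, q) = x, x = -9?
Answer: -3276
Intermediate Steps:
C(B, q) = -9
364*C(17, 6*(-3)) = 364*(-9) = -3276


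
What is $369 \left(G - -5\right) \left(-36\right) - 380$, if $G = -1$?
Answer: $-53516$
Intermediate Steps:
$369 \left(G - -5\right) \left(-36\right) - 380 = 369 \left(-1 - -5\right) \left(-36\right) - 380 = 369 \left(-1 + 5\right) \left(-36\right) - 380 = 369 \cdot 4 \left(-36\right) - 380 = 369 \left(-144\right) - 380 = -53136 - 380 = -53516$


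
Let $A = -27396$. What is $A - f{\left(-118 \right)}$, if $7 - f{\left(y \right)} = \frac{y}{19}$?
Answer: $- \frac{520775}{19} \approx -27409.0$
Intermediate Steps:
$f{\left(y \right)} = 7 - \frac{y}{19}$
$A - f{\left(-118 \right)} = -27396 - \left(7 - - \frac{118}{19}\right) = -27396 - \left(7 + \frac{118}{19}\right) = -27396 - \frac{251}{19} = - \frac{520775}{19}$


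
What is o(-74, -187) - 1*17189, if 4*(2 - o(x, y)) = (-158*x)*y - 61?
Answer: 2117717/4 ≈ 5.2943e+5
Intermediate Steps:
o(x, y) = 69/4 + 79*x*y/2 (o(x, y) = 2 - ((-158*x)*y - 61)/4 = 2 - (-158*x*y - 61)/4 = 2 - (-61 - 158*x*y)/4 = 2 + (61/4 + 79*x*y/2) = 69/4 + 79*x*y/2)
o(-74, -187) - 1*17189 = (69/4 + (79/2)*(-74)*(-187)) - 1*17189 = (69/4 + 546601) - 17189 = 2186473/4 - 17189 = 2117717/4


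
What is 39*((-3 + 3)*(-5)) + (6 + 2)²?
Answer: 64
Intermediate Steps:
39*((-3 + 3)*(-5)) + (6 + 2)² = 39*(0*(-5)) + 8² = 39*0 + 64 = 0 + 64 = 64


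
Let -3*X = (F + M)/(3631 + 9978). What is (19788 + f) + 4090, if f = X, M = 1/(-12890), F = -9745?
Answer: 4188720869797/175420010 ≈ 23878.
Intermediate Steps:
M = -1/12890 ≈ -7.7580e-5
X = 41871017/175420010 (X = -(-9745 - 1/12890)/(3*(3631 + 9978)) = -(-41871017)/(12890*13609) = -1/3*(-125613051/175420010) = 41871017/175420010 ≈ 0.23869)
f = 41871017/175420010 ≈ 0.23869
(19788 + f) + 4090 = (19788 + 41871017/175420010) + 4090 = 3471253028897/175420010 + 4090 = 4188720869797/175420010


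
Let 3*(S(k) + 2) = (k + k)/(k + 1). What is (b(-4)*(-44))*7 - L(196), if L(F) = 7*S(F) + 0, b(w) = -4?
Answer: 733642/591 ≈ 1241.4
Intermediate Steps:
S(k) = -2 + 2*k/(3*(1 + k)) (S(k) = -2 + ((k + k)/(k + 1))/3 = -2 + ((2*k)/(1 + k))/3 = -2 + (2*k/(1 + k))/3 = -2 + 2*k/(3*(1 + k)))
L(F) = 14*(-3 - 2*F)/(3*(1 + F)) (L(F) = 7*(2*(-3 - 2*F)/(3*(1 + F))) + 0 = 14*(-3 - 2*F)/(3*(1 + F)) + 0 = 14*(-3 - 2*F)/(3*(1 + F)))
(b(-4)*(-44))*7 - L(196) = -4*(-44)*7 - 14*(-3 - 2*196)/(3*(1 + 196)) = 176*7 - 14*(-3 - 392)/(3*197) = 1232 - 14*(-395)/(3*197) = 1232 - 1*(-5530/591) = 1232 + 5530/591 = 733642/591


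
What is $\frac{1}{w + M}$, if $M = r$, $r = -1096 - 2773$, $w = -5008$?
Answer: $- \frac{1}{8877} \approx -0.00011265$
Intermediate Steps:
$r = -3869$
$M = -3869$
$\frac{1}{w + M} = \frac{1}{-5008 - 3869} = \frac{1}{-8877} = - \frac{1}{8877}$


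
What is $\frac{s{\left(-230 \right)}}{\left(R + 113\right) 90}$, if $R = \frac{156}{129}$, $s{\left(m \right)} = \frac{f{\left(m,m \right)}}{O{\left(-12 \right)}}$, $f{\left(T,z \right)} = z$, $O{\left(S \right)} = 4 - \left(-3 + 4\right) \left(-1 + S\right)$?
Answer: $- \frac{989}{751383} \approx -0.0013162$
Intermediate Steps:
$O{\left(S \right)} = 5 - S$ ($O{\left(S \right)} = 4 - 1 \left(-1 + S\right) = 4 - \left(-1 + S\right) = 5 - S$)
$s{\left(m \right)} = \frac{m}{17}$ ($s{\left(m \right)} = \frac{m}{5 - -12} = \frac{m}{5 + 12} = \frac{m}{17}$)
$R = \frac{52}{43}$ ($R = 156 \cdot \frac{1}{129} = \frac{52}{43} \approx 1.2093$)
$\frac{s{\left(-230 \right)}}{\left(R + 113\right) 90} = \frac{\frac{1}{17} \left(-230\right)}{\left(\frac{52}{43} + 113\right) 90} = - \frac{230}{17 \cdot \frac{4911}{43} \cdot 90} = - \frac{230}{17 \cdot \frac{441990}{43}} = \left(- \frac{230}{17}\right) \frac{43}{441990} = - \frac{989}{751383}$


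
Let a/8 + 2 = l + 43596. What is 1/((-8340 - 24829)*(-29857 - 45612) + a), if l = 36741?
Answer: 1/2503873941 ≈ 3.9938e-10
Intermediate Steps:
a = 642680 (a = -16 + 8*(36741 + 43596) = -16 + 8*80337 = -16 + 642696 = 642680)
1/((-8340 - 24829)*(-29857 - 45612) + a) = 1/((-8340 - 24829)*(-29857 - 45612) + 642680) = 1/(-33169*(-75469) + 642680) = 1/(2503231261 + 642680) = 1/2503873941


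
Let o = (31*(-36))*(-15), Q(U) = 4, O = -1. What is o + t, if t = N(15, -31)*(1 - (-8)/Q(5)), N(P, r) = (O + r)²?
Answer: 19812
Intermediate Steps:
N(P, r) = (-1 + r)²
o = 16740 (o = -1116*(-15) = 16740)
t = 3072 (t = (-1 - 31)²*(1 - (-8)/4) = (-32)²*(1 - (-8)/4) = 1024*(1 - 1*(-2)) = 1024*(1 + 2) = 1024*3 = 3072)
o + t = 16740 + 3072 = 19812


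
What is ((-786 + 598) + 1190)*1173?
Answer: 1175346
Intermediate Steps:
((-786 + 598) + 1190)*1173 = (-188 + 1190)*1173 = 1002*1173 = 1175346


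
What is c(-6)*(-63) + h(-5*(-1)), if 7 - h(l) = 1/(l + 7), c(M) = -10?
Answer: 7643/12 ≈ 636.92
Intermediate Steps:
h(l) = 7 - 1/(7 + l) (h(l) = 7 - 1/(l + 7) = 7 - 1/(7 + l))
c(-6)*(-63) + h(-5*(-1)) = -10*(-63) + (48 + 7*(-5*(-1)))/(7 - 5*(-1)) = 630 + (48 + 7*5)/(7 + 5) = 630 + (48 + 35)/12 = 630 + (1/12)*83 = 630 + 83/12 = 7643/12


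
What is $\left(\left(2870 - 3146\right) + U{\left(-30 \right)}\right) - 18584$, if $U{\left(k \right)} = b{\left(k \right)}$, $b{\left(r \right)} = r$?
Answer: $-18890$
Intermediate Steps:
$U{\left(k \right)} = k$
$\left(\left(2870 - 3146\right) + U{\left(-30 \right)}\right) - 18584 = \left(\left(2870 - 3146\right) - 30\right) - 18584 = \left(-276 - 30\right) - 18584 = -306 - 18584 = -18890$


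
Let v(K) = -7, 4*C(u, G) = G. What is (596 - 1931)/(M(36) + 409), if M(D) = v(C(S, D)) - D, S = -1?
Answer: -445/122 ≈ -3.6475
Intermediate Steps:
C(u, G) = G/4
M(D) = -7 - D
(596 - 1931)/(M(36) + 409) = (596 - 1931)/((-7 - 1*36) + 409) = -1335/((-7 - 36) + 409) = -1335/(-43 + 409) = -1335/366 = -1335*1/366 = -445/122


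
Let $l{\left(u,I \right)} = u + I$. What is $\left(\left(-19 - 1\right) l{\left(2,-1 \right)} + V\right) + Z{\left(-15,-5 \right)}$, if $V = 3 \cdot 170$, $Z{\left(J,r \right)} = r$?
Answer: $485$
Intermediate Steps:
$V = 510$
$l{\left(u,I \right)} = I + u$
$\left(\left(-19 - 1\right) l{\left(2,-1 \right)} + V\right) + Z{\left(-15,-5 \right)} = \left(\left(-19 - 1\right) \left(-1 + 2\right) + 510\right) - 5 = \left(\left(-20\right) 1 + 510\right) - 5 = \left(-20 + 510\right) - 5 = 490 - 5 = 485$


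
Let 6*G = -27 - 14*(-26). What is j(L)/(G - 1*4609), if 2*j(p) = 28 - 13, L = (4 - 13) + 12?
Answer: -45/27317 ≈ -0.0016473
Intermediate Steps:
G = 337/6 (G = (-27 - 14*(-26))/6 = (-27 + 364)/6 = (1/6)*337 = 337/6 ≈ 56.167)
L = 3 (L = -9 + 12 = 3)
j(p) = 15/2 (j(p) = (28 - 13)/2 = (1/2)*15 = 15/2)
j(L)/(G - 1*4609) = 15/(2*(337/6 - 1*4609)) = 15/(2*(337/6 - 4609)) = 15/(2*(-27317/6)) = (15/2)*(-6/27317) = -45/27317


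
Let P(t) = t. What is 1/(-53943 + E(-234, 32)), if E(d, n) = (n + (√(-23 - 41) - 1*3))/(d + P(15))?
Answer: -1293583287/69779934547090 + 438*I/34889967273545 ≈ -1.8538e-5 + 1.2554e-11*I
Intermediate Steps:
E(d, n) = (-3 + n + 8*I)/(15 + d) (E(d, n) = (n + (√(-23 - 41) - 1*3))/(d + 15) = (n + (√(-64) - 3))/(15 + d) = (n + (8*I - 3))/(15 + d) = (n + (-3 + 8*I))/(15 + d) = (-3 + n + 8*I)/(15 + d))
1/(-53943 + E(-234, 32)) = 1/(-53943 + (-3 + 32 + 8*I)/(15 - 234)) = 1/(-53943 + (29 + 8*I)/(-219)) = 1/(-53943 - (29 + 8*I)/219) = 1/(-53943 + (-29/219 - 8*I/219)) = 1/(-11813546/219 - 8*I/219) = 47961*(-11813546/219 + 8*I/219)/139559869094180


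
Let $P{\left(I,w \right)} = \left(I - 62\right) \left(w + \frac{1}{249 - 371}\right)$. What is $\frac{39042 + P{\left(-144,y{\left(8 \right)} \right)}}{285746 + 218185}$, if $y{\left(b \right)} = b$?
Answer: $\frac{760379}{10246597} \approx 0.074208$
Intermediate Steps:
$P{\left(I,w \right)} = \left(-62 + I\right) \left(- \frac{1}{122} + w\right)$ ($P{\left(I,w \right)} = \left(-62 + I\right) \left(w + \frac{1}{-122}\right) = \left(-62 + I\right) \left(w - \frac{1}{122}\right) = \left(-62 + I\right) \left(- \frac{1}{122} + w\right)$)
$\frac{39042 + P{\left(-144,y{\left(8 \right)} \right)}}{285746 + 218185} = \frac{39042 - \frac{100425}{61}}{285746 + 218185} = \frac{39042 + \left(\frac{31}{61} - 496 + \frac{72}{61} - 1152\right)}{503931} = \left(39042 - \frac{100425}{61}\right) \frac{1}{503931} = \frac{2281137}{61} \cdot \frac{1}{503931} = \frac{760379}{10246597}$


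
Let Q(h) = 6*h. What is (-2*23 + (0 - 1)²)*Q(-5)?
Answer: 1350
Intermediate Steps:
(-2*23 + (0 - 1)²)*Q(-5) = (-2*23 + (0 - 1)²)*(6*(-5)) = (-46 + (-1)²)*(-30) = (-46 + 1)*(-30) = -45*(-30) = 1350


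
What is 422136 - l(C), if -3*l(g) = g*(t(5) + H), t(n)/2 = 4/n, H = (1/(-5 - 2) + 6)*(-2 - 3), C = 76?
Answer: 14750212/35 ≈ 4.2143e+5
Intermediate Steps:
H = -205/7 (H = (1/(-7) + 6)*(-5) = (-1/7 + 6)*(-5) = (41/7)*(-5) = -205/7 ≈ -29.286)
t(n) = 8/n (t(n) = 2*(4/n) = 8/n)
l(g) = 323*g/35 (l(g) = -g*(8/5 - 205/7)/3 = -g*(-969)/(3*35) = -(-323)*g/35 = 323*g/35)
422136 - l(C) = 422136 - 323*76/35 = 422136 - 1*24548/35 = 422136 - 24548/35 = 14750212/35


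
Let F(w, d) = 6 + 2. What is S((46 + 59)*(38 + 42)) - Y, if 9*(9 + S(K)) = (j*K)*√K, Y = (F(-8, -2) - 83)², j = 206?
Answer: -5634 + 11536000*√21/3 ≈ 1.7616e+7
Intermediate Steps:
F(w, d) = 8
Y = 5625 (Y = (8 - 83)² = (-75)² = 5625)
S(K) = -9 + 206*K^(3/2)/9 (S(K) = -9 + ((206*K)*√K)/9 = -9 + (206*K^(3/2))/9 = -9 + 206*K^(3/2)/9)
S((46 + 59)*(38 + 42)) - Y = (-9 + 206*((46 + 59)*(38 + 42))^(3/2)/9) - 1*5625 = (-9 + 206*(105*80)^(3/2)/9) - 5625 = (-9 + 206*8400^(3/2)/9) - 5625 = (-9 + 206*(168000*√21)/9) - 5625 = (-9 + 11536000*√21/3) - 5625 = -5634 + 11536000*√21/3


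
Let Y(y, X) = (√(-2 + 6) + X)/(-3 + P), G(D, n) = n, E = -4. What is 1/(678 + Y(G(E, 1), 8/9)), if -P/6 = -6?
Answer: 297/201392 ≈ 0.0014747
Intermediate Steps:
P = 36 (P = -6*(-6) = 36)
Y(y, X) = 2/33 + X/33 (Y(y, X) = (√(-2 + 6) + X)/(-3 + 36) = (√4 + X)/33 = (2 + X)*(1/33) = 2/33 + X/33)
1/(678 + Y(G(E, 1), 8/9)) = 1/(678 + (2/33 + (8/9)/33)) = 1/(678 + (2/33 + (8*(⅑))/33)) = 1/(678 + (2/33 + (1/33)*(8/9))) = 1/(678 + (2/33 + 8/297)) = 1/(678 + 26/297) = 1/(201392/297) = 297/201392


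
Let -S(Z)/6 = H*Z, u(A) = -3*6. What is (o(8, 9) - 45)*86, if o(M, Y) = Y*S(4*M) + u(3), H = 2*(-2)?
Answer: 589014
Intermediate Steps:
H = -4
u(A) = -18
S(Z) = 24*Z (S(Z) = -(-24)*Z = 24*Z)
o(M, Y) = -18 + 96*M*Y (o(M, Y) = Y*(24*(4*M)) - 18 = Y*(96*M) - 18 = 96*M*Y - 18 = -18 + 96*M*Y)
(o(8, 9) - 45)*86 = ((-18 + 96*8*9) - 45)*86 = ((-18 + 6912) - 45)*86 = (6894 - 45)*86 = 6849*86 = 589014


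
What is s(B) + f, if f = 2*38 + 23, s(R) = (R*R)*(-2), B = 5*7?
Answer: -2351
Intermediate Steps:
B = 35
s(R) = -2*R**2 (s(R) = R**2*(-2) = -2*R**2)
f = 99 (f = 76 + 23 = 99)
s(B) + f = -2*35**2 + 99 = -2*1225 + 99 = -2450 + 99 = -2351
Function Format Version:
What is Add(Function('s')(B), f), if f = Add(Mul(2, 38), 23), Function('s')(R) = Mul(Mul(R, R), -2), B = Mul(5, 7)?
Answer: -2351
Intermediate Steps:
B = 35
Function('s')(R) = Mul(-2, Pow(R, 2)) (Function('s')(R) = Mul(Pow(R, 2), -2) = Mul(-2, Pow(R, 2)))
f = 99 (f = Add(76, 23) = 99)
Add(Function('s')(B), f) = Add(Mul(-2, Pow(35, 2)), 99) = Add(Mul(-2, 1225), 99) = Add(-2450, 99) = -2351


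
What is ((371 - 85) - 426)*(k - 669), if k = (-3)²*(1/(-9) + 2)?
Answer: 91280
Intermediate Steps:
k = 17 (k = 9*(-⅑ + 2) = 9*(17/9) = 17)
((371 - 85) - 426)*(k - 669) = ((371 - 85) - 426)*(17 - 669) = (286 - 426)*(-652) = -140*(-652) = 91280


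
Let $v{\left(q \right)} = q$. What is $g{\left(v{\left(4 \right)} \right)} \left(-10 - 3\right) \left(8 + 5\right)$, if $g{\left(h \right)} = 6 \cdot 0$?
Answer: $0$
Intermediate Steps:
$g{\left(h \right)} = 0$
$g{\left(v{\left(4 \right)} \right)} \left(-10 - 3\right) \left(8 + 5\right) = 0 \left(-10 - 3\right) \left(8 + 5\right) = 0 \left(\left(-13\right) 13\right) = 0 \left(-169\right) = 0$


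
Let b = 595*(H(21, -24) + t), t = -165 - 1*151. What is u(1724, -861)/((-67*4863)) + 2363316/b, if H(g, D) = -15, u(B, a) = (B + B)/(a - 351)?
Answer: -233315278911518/19443151504035 ≈ -12.000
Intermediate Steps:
u(B, a) = 2*B/(-351 + a) (u(B, a) = (2*B)/(-351 + a) = 2*B/(-351 + a))
t = -316 (t = -165 - 151 = -316)
b = -196945 (b = 595*(-15 - 316) = 595*(-331) = -196945)
u(1724, -861)/((-67*4863)) + 2363316/b = (2*1724/(-351 - 861))/((-67*4863)) + 2363316/(-196945) = (2*1724/(-1212))/(-325821) + 2363316*(-1/196945) = (2*1724*(-1/1212))*(-1/325821) - 2363316/196945 = -862/303*(-1/325821) - 2363316/196945 = 862/98723763 - 2363316/196945 = -233315278911518/19443151504035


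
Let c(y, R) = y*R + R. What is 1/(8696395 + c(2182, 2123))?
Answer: 1/13330904 ≈ 7.5014e-8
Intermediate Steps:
c(y, R) = R + R*y (c(y, R) = R*y + R = R + R*y)
1/(8696395 + c(2182, 2123)) = 1/(8696395 + 2123*(1 + 2182)) = 1/(8696395 + 2123*2183) = 1/(8696395 + 4634509) = 1/13330904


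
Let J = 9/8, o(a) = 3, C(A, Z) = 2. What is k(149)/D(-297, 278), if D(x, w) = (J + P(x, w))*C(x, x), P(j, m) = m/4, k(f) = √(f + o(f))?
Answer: 8*√38/565 ≈ 0.087284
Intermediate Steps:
J = 9/8 (J = 9*(⅛) = 9/8 ≈ 1.1250)
k(f) = √(3 + f) (k(f) = √(f + 3) = √(3 + f))
P(j, m) = m/4 (P(j, m) = m*(¼) = m/4)
D(x, w) = 9/4 + w/2 (D(x, w) = (9/8 + w/4)*2 = 9/4 + w/2)
k(149)/D(-297, 278) = √(3 + 149)/(9/4 + (½)*278) = √152/(9/4 + 139) = (2*√38)/(565/4) = (2*√38)*(4/565) = 8*√38/565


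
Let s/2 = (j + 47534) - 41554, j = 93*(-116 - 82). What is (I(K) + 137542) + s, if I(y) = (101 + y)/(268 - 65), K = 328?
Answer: 22873251/203 ≈ 1.1268e+5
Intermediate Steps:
j = -18414 (j = 93*(-198) = -18414)
I(y) = 101/203 + y/203 (I(y) = (101 + y)/203 = (101 + y)*(1/203) = 101/203 + y/203)
s = -24868 (s = 2*((-18414 + 47534) - 41554) = 2*(29120 - 41554) = 2*(-12434) = -24868)
(I(K) + 137542) + s = ((101/203 + (1/203)*328) + 137542) - 24868 = ((101/203 + 328/203) + 137542) - 24868 = (429/203 + 137542) - 24868 = 27921455/203 - 24868 = 22873251/203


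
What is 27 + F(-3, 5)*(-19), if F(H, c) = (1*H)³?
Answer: 540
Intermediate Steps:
F(H, c) = H³
27 + F(-3, 5)*(-19) = 27 + (-3)³*(-19) = 27 - 27*(-19) = 27 + 513 = 540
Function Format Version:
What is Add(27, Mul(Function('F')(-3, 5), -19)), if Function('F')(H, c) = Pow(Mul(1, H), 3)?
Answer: 540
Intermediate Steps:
Function('F')(H, c) = Pow(H, 3)
Add(27, Mul(Function('F')(-3, 5), -19)) = Add(27, Mul(Pow(-3, 3), -19)) = Add(27, Mul(-27, -19)) = Add(27, 513) = 540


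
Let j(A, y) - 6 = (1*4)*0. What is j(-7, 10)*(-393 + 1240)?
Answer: 5082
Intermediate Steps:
j(A, y) = 6 (j(A, y) = 6 + (1*4)*0 = 6 + 4*0 = 6 + 0 = 6)
j(-7, 10)*(-393 + 1240) = 6*(-393 + 1240) = 6*847 = 5082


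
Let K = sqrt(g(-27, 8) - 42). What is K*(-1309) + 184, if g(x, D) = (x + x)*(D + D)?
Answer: 184 - 1309*I*sqrt(906) ≈ 184.0 - 39401.0*I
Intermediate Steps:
g(x, D) = 4*D*x (g(x, D) = (2*x)*(2*D) = 4*D*x)
K = I*sqrt(906) (K = sqrt(4*8*(-27) - 42) = sqrt(-864 - 42) = sqrt(-906) = I*sqrt(906) ≈ 30.1*I)
K*(-1309) + 184 = (I*sqrt(906))*(-1309) + 184 = -1309*I*sqrt(906) + 184 = 184 - 1309*I*sqrt(906)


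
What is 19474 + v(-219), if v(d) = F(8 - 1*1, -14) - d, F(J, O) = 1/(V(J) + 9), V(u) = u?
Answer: 315089/16 ≈ 19693.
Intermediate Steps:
F(J, O) = 1/(9 + J) (F(J, O) = 1/(J + 9) = 1/(9 + J))
v(d) = 1/16 - d (v(d) = 1/(9 + (8 - 1*1)) - d = 1/(9 + (8 - 1)) - d = 1/(9 + 7) - d = 1/16 - d)
19474 + v(-219) = 19474 + (1/16 - 1*(-219)) = 19474 + (1/16 + 219) = 19474 + 3505/16 = 315089/16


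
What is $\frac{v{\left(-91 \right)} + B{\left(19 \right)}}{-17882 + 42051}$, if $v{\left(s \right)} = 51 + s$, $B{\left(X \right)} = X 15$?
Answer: $\frac{245}{24169} \approx 0.010137$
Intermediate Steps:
$B{\left(X \right)} = 15 X$
$\frac{v{\left(-91 \right)} + B{\left(19 \right)}}{-17882 + 42051} = \frac{\left(51 - 91\right) + 15 \cdot 19}{-17882 + 42051} = \frac{-40 + 285}{24169} = 245 \cdot \frac{1}{24169} = \frac{245}{24169}$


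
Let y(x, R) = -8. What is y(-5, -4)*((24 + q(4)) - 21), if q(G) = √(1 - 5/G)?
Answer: -24 - 4*I ≈ -24.0 - 4.0*I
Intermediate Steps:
y(-5, -4)*((24 + q(4)) - 21) = -8*((24 + √((-5 + 4)/4)) - 21) = -8*((24 + √((¼)*(-1))) - 21) = -8*((24 + √(-¼)) - 21) = -8*((24 + I/2) - 21) = -8*(3 + I/2) = -24 - 4*I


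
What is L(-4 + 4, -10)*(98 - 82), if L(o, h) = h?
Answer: -160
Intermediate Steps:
L(-4 + 4, -10)*(98 - 82) = -10*(98 - 82) = -10*16 = -160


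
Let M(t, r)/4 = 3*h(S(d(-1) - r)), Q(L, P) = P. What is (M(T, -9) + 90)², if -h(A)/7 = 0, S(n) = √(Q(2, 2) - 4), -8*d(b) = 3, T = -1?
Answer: 8100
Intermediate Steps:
d(b) = -3/8 (d(b) = -⅛*3 = -3/8)
S(n) = I*√2 (S(n) = √(2 - 4) = √(-2) = I*√2)
h(A) = 0 (h(A) = -7*0 = 0)
M(t, r) = 0 (M(t, r) = 4*(3*0) = 4*0 = 0)
(M(T, -9) + 90)² = (0 + 90)² = 90² = 8100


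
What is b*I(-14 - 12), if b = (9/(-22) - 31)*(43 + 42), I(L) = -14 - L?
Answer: -352410/11 ≈ -32037.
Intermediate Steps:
b = -58735/22 (b = (9*(-1/22) - 31)*85 = (-9/22 - 31)*85 = -691/22*85 = -58735/22 ≈ -2669.8)
b*I(-14 - 12) = -58735*(-14 - (-14 - 12))/22 = -58735*(-14 - 1*(-26))/22 = -58735*(-14 + 26)/22 = -58735/22*12 = -352410/11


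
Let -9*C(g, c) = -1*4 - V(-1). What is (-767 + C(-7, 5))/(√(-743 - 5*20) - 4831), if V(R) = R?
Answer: 2777825/17504553 + 575*I*√843/17504553 ≈ 0.15869 + 0.00095374*I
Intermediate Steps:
C(g, c) = ⅓ (C(g, c) = -(-1*4 - 1*(-1))/9 = -(-4 + 1)/9 = -⅑*(-3) = ⅓)
(-767 + C(-7, 5))/(√(-743 - 5*20) - 4831) = (-767 + ⅓)/(√(-743 - 5*20) - 4831) = -2300/(3*(√(-743 - 100) - 4831)) = -2300/(3*(√(-843) - 4831)) = -2300/(3*(I*√843 - 4831)) = -2300/(3*(-4831 + I*√843))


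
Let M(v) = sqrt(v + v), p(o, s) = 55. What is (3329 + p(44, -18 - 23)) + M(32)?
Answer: 3392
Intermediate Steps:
M(v) = sqrt(2)*sqrt(v) (M(v) = sqrt(2*v) = sqrt(2)*sqrt(v))
(3329 + p(44, -18 - 23)) + M(32) = (3329 + 55) + sqrt(2)*sqrt(32) = 3384 + sqrt(2)*(4*sqrt(2)) = 3384 + 8 = 3392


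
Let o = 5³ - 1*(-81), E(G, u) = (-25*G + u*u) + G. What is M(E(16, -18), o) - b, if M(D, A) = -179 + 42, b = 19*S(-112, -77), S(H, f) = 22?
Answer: -555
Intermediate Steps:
E(G, u) = u² - 24*G (E(G, u) = (-25*G + u²) + G = (u² - 25*G) + G = u² - 24*G)
b = 418 (b = 19*22 = 418)
o = 206 (o = 125 + 81 = 206)
M(D, A) = -137
M(E(16, -18), o) - b = -137 - 1*418 = -137 - 418 = -555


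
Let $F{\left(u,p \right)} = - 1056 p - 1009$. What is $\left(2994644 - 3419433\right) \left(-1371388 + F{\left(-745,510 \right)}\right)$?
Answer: $811753513073$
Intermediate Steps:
$F{\left(u,p \right)} = -1009 - 1056 p$
$\left(2994644 - 3419433\right) \left(-1371388 + F{\left(-745,510 \right)}\right) = \left(2994644 - 3419433\right) \left(-1371388 - 539569\right) = - 424789 \left(-1371388 - 539569\right) = \left(-424789\right) \left(-1910957\right) = 811753513073$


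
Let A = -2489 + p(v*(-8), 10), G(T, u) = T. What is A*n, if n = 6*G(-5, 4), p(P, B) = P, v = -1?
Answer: 74430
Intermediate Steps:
n = -30 (n = 6*(-5) = -30)
A = -2481 (A = -2489 - 1*(-8) = -2489 + 8 = -2481)
A*n = -2481*(-30) = 74430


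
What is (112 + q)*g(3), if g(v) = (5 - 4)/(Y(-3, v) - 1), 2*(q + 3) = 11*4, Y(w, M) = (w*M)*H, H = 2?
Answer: -131/19 ≈ -6.8947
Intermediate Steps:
Y(w, M) = 2*M*w (Y(w, M) = (w*M)*2 = (M*w)*2 = 2*M*w)
q = 19 (q = -3 + (11*4)/2 = -3 + (½)*44 = -3 + 22 = 19)
g(v) = 1/(-1 - 6*v) (g(v) = (5 - 4)/(2*v*(-3) - 1) = 1/(-6*v - 1) = 1/(-1 - 6*v))
(112 + q)*g(3) = (112 + 19)/(-1 - 6*3) = 131/(-1 - 18) = 131/(-19) = 131*(-1/19) = -131/19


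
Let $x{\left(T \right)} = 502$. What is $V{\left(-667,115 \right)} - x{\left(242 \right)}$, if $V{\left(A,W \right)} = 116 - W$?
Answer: $-501$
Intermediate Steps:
$V{\left(-667,115 \right)} - x{\left(242 \right)} = \left(116 - 115\right) - 502 = 1 - 502 = -501$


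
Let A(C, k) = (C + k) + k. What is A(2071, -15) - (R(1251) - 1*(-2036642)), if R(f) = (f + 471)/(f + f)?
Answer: -848428904/417 ≈ -2.0346e+6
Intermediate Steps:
R(f) = (471 + f)/(2*f) (R(f) = (471 + f)/((2*f)) = (471 + f)*(1/(2*f)) = (471 + f)/(2*f))
A(C, k) = C + 2*k
A(2071, -15) - (R(1251) - 1*(-2036642)) = (2071 + 2*(-15)) - ((½)*(471 + 1251)/1251 - 1*(-2036642)) = (2071 - 30) - ((½)*(1/1251)*1722 + 2036642) = 2041 - (287/417 + 2036642) = 2041 - 1*849280001/417 = 2041 - 849280001/417 = -848428904/417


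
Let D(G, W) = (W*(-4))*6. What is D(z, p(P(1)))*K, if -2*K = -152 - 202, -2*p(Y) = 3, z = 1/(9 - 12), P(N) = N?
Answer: 6372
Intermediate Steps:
z = -⅓ (z = 1/(-3) = -⅓ ≈ -0.33333)
p(Y) = -3/2 (p(Y) = -½*3 = -3/2)
D(G, W) = -24*W (D(G, W) = -4*W*6 = -24*W)
K = 177 (K = -(-152 - 202)/2 = -½*(-354) = 177)
D(z, p(P(1)))*K = -24*(-3/2)*177 = 36*177 = 6372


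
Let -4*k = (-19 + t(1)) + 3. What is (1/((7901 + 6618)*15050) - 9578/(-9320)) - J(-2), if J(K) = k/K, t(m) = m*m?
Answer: 591137673967/203652205400 ≈ 2.9027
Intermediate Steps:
t(m) = m**2
k = 15/4 (k = -((-19 + 1**2) + 3)/4 = -((-19 + 1) + 3)/4 = -(-18 + 3)/4 = -1/4*(-15) = 15/4 ≈ 3.7500)
J(K) = 15/(4*K)
(1/((7901 + 6618)*15050) - 9578/(-9320)) - J(-2) = (1/((7901 + 6618)*15050) - 9578/(-9320)) - 15/(4*(-2)) = ((1/15050)/14519 - 9578*(-1/9320)) - 15*(-1)/(4*2) = ((1/14519)*(1/15050) + 4789/4660) - 1*(-15/8) = (1/218510950 + 4789/4660) + 15/8 = 104644894421/101826102700 + 15/8 = 591137673967/203652205400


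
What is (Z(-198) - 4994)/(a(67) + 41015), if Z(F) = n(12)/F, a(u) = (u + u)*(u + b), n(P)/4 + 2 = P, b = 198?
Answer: -494426/7575975 ≈ -0.065262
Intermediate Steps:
n(P) = -8 + 4*P
a(u) = 2*u*(198 + u) (a(u) = (u + u)*(u + 198) = (2*u)*(198 + u) = 2*u*(198 + u))
Z(F) = 40/F (Z(F) = (-8 + 4*12)/F = (-8 + 48)/F = 40/F)
(Z(-198) - 4994)/(a(67) + 41015) = (40/(-198) - 4994)/(2*67*(198 + 67) + 41015) = (40*(-1/198) - 4994)/(2*67*265 + 41015) = (-20/99 - 4994)/(35510 + 41015) = -494426/99/76525 = -494426/99*1/76525 = -494426/7575975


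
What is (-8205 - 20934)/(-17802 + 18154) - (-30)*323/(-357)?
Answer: -24623/224 ≈ -109.92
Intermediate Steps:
(-8205 - 20934)/(-17802 + 18154) - (-30)*323/(-357) = -29139/352 - (-30)*323*(-1/357) = -29139*1/352 - (-30)*(-19)/21 = -2649/32 - 1*190/7 = -2649/32 - 190/7 = -24623/224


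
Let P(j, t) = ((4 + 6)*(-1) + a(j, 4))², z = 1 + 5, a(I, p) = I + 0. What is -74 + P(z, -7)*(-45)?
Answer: -794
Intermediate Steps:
a(I, p) = I
z = 6
P(j, t) = (-10 + j)² (P(j, t) = ((4 + 6)*(-1) + j)² = (10*(-1) + j)² = (-10 + j)²)
-74 + P(z, -7)*(-45) = -74 + (-10 + 6)²*(-45) = -74 + (-4)²*(-45) = -74 + 16*(-45) = -74 - 720 = -794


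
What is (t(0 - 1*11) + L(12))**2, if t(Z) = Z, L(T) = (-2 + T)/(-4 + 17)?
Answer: 17689/169 ≈ 104.67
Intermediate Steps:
L(T) = -2/13 + T/13 (L(T) = (-2 + T)/13 = (-2 + T)*(1/13) = -2/13 + T/13)
(t(0 - 1*11) + L(12))**2 = ((0 - 1*11) + (-2/13 + (1/13)*12))**2 = ((0 - 11) + (-2/13 + 12/13))**2 = (-11 + 10/13)**2 = (-133/13)**2 = 17689/169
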